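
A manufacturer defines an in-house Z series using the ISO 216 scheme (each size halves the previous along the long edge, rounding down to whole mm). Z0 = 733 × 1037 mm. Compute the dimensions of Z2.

Z1: ⌊1037/2⌋ × 733 = 518 × 733 mm
Z2: ⌊733/2⌋ × 518 = 366 × 518 mm

366 × 518 mm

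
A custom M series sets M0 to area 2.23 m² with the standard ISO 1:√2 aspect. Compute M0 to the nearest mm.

1256 × 1776 mm

Let the short side be w mm. Then w · w√2 = 2.23 m² = 2,230,000 mm².
w² = 2,230,000/√2, so w ≈ 1255.7 mm; long side = w√2 ≈ 1775.9 mm.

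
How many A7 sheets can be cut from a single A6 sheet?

A6 = 105 × 148 mm; A7 = 74 × 105 mm.
Each halving step doubles the count; 1 step from A6 to A7.
2^1 = 2.

2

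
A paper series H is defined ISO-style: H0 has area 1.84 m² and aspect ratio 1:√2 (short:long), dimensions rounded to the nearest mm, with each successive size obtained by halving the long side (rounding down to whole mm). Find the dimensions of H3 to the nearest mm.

403 × 570 mm

Let H0's short side be w mm. w · w√2 = 1.84 m² = 1,840,000 mm², so w ≈ 1140.6 mm and w√2 ≈ 1613.1 mm → H0 = 1141 × 1613 mm.
H1: ⌊1613/2⌋ × 1141 = 806 × 1141 mm
H2: ⌊1141/2⌋ × 806 = 570 × 806 mm
H3: ⌊806/2⌋ × 570 = 403 × 570 mm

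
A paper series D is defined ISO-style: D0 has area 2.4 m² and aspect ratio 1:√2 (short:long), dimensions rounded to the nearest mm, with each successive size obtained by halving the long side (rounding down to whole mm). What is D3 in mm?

Let D0's short side be w mm. w · w√2 = 2.4 m² = 2,400,000 mm², so w ≈ 1302.7 mm and w√2 ≈ 1842.3 mm → D0 = 1303 × 1842 mm.
D1: ⌊1842/2⌋ × 1303 = 921 × 1303 mm
D2: ⌊1303/2⌋ × 921 = 651 × 921 mm
D3: ⌊921/2⌋ × 651 = 460 × 651 mm

460 × 651 mm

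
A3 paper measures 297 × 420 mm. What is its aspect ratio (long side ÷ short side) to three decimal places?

1.414

420 / 297 = 1.414
Matches √2 ≈ 1.414 — the ISO 216 defining ratio.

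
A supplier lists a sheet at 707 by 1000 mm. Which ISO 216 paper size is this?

B1 (707 × 1000 mm)

Aspect ratio 1000/707 ≈ 1.414 — close to the ISO √2 ≈ 1.414.
In the B-series (B0 = 1000 × 1414 mm): B1 = 707 × 1000 mm.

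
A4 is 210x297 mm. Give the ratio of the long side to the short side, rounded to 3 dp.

297 / 210 = 1.414
Matches √2 ≈ 1.414 — the ISO 216 defining ratio.

1.414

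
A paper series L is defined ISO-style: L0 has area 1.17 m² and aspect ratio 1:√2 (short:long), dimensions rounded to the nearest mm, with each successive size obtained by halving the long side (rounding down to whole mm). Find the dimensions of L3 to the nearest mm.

Let L0's short side be w mm. w · w√2 = 1.17 m² = 1,170,000 mm², so w ≈ 909.6 mm and w√2 ≈ 1286.3 mm → L0 = 910 × 1286 mm.
L1: ⌊1286/2⌋ × 910 = 643 × 910 mm
L2: ⌊910/2⌋ × 643 = 455 × 643 mm
L3: ⌊643/2⌋ × 455 = 321 × 455 mm

321 × 455 mm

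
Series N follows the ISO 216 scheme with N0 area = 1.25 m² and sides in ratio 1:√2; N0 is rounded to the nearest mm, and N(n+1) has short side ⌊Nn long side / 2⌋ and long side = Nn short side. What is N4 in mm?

Let N0's short side be w mm. w · w√2 = 1.25 m² = 1,250,000 mm², so w ≈ 940.2 mm and w√2 ≈ 1329.6 mm → N0 = 940 × 1330 mm.
N1: ⌊1330/2⌋ × 940 = 665 × 940 mm
N2: ⌊940/2⌋ × 665 = 470 × 665 mm
N3: ⌊665/2⌋ × 470 = 332 × 470 mm
N4: ⌊470/2⌋ × 332 = 235 × 332 mm

235 × 332 mm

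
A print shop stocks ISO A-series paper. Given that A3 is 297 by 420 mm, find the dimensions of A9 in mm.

A4: ⌊420/2⌋ × 297 = 210 × 297 mm
A5: ⌊297/2⌋ × 210 = 148 × 210 mm
A6: ⌊210/2⌋ × 148 = 105 × 148 mm
A7: ⌊148/2⌋ × 105 = 74 × 105 mm
A8: ⌊105/2⌋ × 74 = 52 × 74 mm
A9: ⌊74/2⌋ × 52 = 37 × 52 mm

37 × 52 mm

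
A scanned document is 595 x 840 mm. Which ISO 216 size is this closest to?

Aspect ratio 840/595 ≈ 1.412 — close to the ISO √2 ≈ 1.414.
In the A-series (A0 area = 1 m²): A1 = 594 × 841 mm.
Off by 2 mm total — nearest standard size.

A1 (594 × 841 mm)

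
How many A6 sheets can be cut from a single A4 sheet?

Each ISO step halves the sheet: 1 × A4 → 2 × A5 → 4 × A6
From A4 to A6 is 2 halving steps: 2^2 = 4.

4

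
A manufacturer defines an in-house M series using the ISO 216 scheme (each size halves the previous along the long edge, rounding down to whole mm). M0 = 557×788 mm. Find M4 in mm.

139 × 197 mm

M1: ⌊788/2⌋ × 557 = 394 × 557 mm
M2: ⌊557/2⌋ × 394 = 278 × 394 mm
M3: ⌊394/2⌋ × 278 = 197 × 278 mm
M4: ⌊278/2⌋ × 197 = 139 × 197 mm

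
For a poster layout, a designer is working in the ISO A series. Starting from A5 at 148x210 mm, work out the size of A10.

A6: ⌊210/2⌋ × 148 = 105 × 148 mm
A7: ⌊148/2⌋ × 105 = 74 × 105 mm
A8: ⌊105/2⌋ × 74 = 52 × 74 mm
A9: ⌊74/2⌋ × 52 = 37 × 52 mm
A10: ⌊52/2⌋ × 37 = 26 × 37 mm

26 × 37 mm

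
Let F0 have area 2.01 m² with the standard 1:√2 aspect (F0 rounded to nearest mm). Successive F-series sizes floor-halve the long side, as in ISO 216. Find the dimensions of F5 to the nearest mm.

210 × 298 mm

Let F0's short side be w mm. w · w√2 = 2.01 m² = 2,010,000 mm², so w ≈ 1192.2 mm and w√2 ≈ 1686.0 mm → F0 = 1192 × 1686 mm.
F1: ⌊1686/2⌋ × 1192 = 843 × 1192 mm
F2: ⌊1192/2⌋ × 843 = 596 × 843 mm
F3: ⌊843/2⌋ × 596 = 421 × 596 mm
F4: ⌊596/2⌋ × 421 = 298 × 421 mm
F5: ⌊421/2⌋ × 298 = 210 × 298 mm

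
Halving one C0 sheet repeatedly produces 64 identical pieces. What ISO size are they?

C6

64 = 2^6, so 6 halving steps.
C0 → C1 → … → C6 after 6 steps.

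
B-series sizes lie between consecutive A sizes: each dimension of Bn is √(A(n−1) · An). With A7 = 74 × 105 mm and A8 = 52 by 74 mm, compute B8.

Short side: √(74 · 52) = √3848 ≈ 62.0 → 62 mm
Long side: √(105 · 74) = √7770 ≈ 88.1 → 88 mm

62 × 88 mm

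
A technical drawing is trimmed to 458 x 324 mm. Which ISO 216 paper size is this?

Aspect ratio 458/324 ≈ 1.414 — close to the ISO √2 ≈ 1.414.
In the C-series (envelope sizes, between A and B): C3 = 324 × 458 mm.

C3 (324 × 458 mm)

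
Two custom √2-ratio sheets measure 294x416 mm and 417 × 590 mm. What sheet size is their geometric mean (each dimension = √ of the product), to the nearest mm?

Short side: √(294 · 417) = √122598 ≈ 350.1 → 350 mm
Long side: √(416 · 590) = √245440 ≈ 495.4 → 495 mm

350 × 495 mm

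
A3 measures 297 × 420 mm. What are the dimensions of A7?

A4: ⌊420/2⌋ × 297 = 210 × 297 mm
A5: ⌊297/2⌋ × 210 = 148 × 210 mm
A6: ⌊210/2⌋ × 148 = 105 × 148 mm
A7: ⌊148/2⌋ × 105 = 74 × 105 mm

74 × 105 mm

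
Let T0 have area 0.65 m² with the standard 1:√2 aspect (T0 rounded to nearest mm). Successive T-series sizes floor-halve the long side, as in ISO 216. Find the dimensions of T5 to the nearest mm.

119 × 169 mm

Let T0's short side be w mm. w · w√2 = 0.65 m² = 650,000 mm², so w ≈ 678.0 mm and w√2 ≈ 958.8 mm → T0 = 678 × 959 mm.
T1: ⌊959/2⌋ × 678 = 479 × 678 mm
T2: ⌊678/2⌋ × 479 = 339 × 479 mm
T3: ⌊479/2⌋ × 339 = 239 × 339 mm
T4: ⌊339/2⌋ × 239 = 169 × 239 mm
T5: ⌊239/2⌋ × 169 = 119 × 169 mm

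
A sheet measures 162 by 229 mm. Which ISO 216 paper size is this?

C5 (162 × 229 mm)

Aspect ratio 229/162 ≈ 1.414 — close to the ISO √2 ≈ 1.414.
In the C-series (envelope sizes, between A and B): C5 = 162 × 229 mm.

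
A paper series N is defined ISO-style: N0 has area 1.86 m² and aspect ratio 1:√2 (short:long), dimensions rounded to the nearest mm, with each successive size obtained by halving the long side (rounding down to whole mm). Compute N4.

Let N0's short side be w mm. w · w√2 = 1.86 m² = 1,860,000 mm², so w ≈ 1146.8 mm and w√2 ≈ 1621.9 mm → N0 = 1147 × 1622 mm.
N1: ⌊1622/2⌋ × 1147 = 811 × 1147 mm
N2: ⌊1147/2⌋ × 811 = 573 × 811 mm
N3: ⌊811/2⌋ × 573 = 405 × 573 mm
N4: ⌊573/2⌋ × 405 = 286 × 405 mm

286 × 405 mm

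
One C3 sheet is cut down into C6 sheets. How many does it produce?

C3 = 324 × 458 mm; C6 = 114 × 162 mm.
Each halving step doubles the count; 3 steps from C3 to C6.
2^3 = 8.

8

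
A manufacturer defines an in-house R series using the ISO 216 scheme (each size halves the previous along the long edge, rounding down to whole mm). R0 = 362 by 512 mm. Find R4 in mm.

R1: ⌊512/2⌋ × 362 = 256 × 362 mm
R2: ⌊362/2⌋ × 256 = 181 × 256 mm
R3: ⌊256/2⌋ × 181 = 128 × 181 mm
R4: ⌊181/2⌋ × 128 = 90 × 128 mm

90 × 128 mm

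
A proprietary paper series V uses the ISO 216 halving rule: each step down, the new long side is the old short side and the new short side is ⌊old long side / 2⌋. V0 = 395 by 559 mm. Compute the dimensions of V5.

V1: ⌊559/2⌋ × 395 = 279 × 395 mm
V2: ⌊395/2⌋ × 279 = 197 × 279 mm
V3: ⌊279/2⌋ × 197 = 139 × 197 mm
V4: ⌊197/2⌋ × 139 = 98 × 139 mm
V5: ⌊139/2⌋ × 98 = 69 × 98 mm

69 × 98 mm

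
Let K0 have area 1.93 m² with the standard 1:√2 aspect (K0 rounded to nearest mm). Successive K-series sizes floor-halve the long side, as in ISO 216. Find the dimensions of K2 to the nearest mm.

584 × 826 mm

Let K0's short side be w mm. w · w√2 = 1.93 m² = 1,930,000 mm², so w ≈ 1168.2 mm and w√2 ≈ 1652.1 mm → K0 = 1168 × 1652 mm.
K1: ⌊1652/2⌋ × 1168 = 826 × 1168 mm
K2: ⌊1168/2⌋ × 826 = 584 × 826 mm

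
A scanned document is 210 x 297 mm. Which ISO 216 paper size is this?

A4 (210 × 297 mm)

Aspect ratio 297/210 ≈ 1.414 — close to the ISO √2 ≈ 1.414.
In the A-series (A0 area = 1 m²): A4 = 210 × 297 mm.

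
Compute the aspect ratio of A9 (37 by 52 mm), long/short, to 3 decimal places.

1.405

52 / 37 = 1.405
ISO 216 targets √2 ≈ 1.414; the -0.009 deviation is from mm rounding.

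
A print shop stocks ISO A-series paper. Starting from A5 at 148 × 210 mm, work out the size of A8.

52 × 74 mm

A6: ⌊210/2⌋ × 148 = 105 × 148 mm
A7: ⌊148/2⌋ × 105 = 74 × 105 mm
A8: ⌊105/2⌋ × 74 = 52 × 74 mm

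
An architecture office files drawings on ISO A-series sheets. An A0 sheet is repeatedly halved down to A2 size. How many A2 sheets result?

Each ISO step halves the sheet: 1 × A0 → 2 × A1 → 4 × A2
From A0 to A2 is 2 halving steps: 2^2 = 4.

4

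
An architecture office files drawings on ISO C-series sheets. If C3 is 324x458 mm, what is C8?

C4: ⌊458/2⌋ × 324 = 229 × 324 mm
C5: ⌊324/2⌋ × 229 = 162 × 229 mm
C6: ⌊229/2⌋ × 162 = 114 × 162 mm
C7: ⌊162/2⌋ × 114 = 81 × 114 mm
C8: ⌊114/2⌋ × 81 = 57 × 81 mm

57 × 81 mm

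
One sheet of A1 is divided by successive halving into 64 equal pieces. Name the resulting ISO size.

64 = 2^6, so 6 halving steps.
A1 → A2 → … → A7 after 6 steps.

A7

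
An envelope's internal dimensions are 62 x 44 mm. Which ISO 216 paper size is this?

Aspect ratio 62/44 ≈ 1.409 — close to the ISO √2 ≈ 1.414.
In the B-series (B0 = 1000 × 1414 mm): B9 = 44 × 62 mm.

B9 (44 × 62 mm)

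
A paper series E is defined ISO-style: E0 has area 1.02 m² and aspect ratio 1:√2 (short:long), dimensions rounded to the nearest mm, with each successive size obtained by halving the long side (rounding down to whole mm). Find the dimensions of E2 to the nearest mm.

424 × 600 mm

Let E0's short side be w mm. w · w√2 = 1.02 m² = 1,020,000 mm², so w ≈ 849.3 mm and w√2 ≈ 1201.0 mm → E0 = 849 × 1201 mm.
E1: ⌊1201/2⌋ × 849 = 600 × 849 mm
E2: ⌊849/2⌋ × 600 = 424 × 600 mm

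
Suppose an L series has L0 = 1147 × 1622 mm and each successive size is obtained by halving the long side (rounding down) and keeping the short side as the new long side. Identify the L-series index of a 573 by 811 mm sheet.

L2

L0: 1147 × 1622 mm
L1: 811 × 1147 mm
L2: 573 × 811 mm
L3: 405 × 573 mm
→ matches L2.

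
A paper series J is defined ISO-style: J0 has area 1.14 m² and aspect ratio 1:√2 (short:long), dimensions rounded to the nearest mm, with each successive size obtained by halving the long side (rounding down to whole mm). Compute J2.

449 × 635 mm

Let J0's short side be w mm. w · w√2 = 1.14 m² = 1,140,000 mm², so w ≈ 897.8 mm and w√2 ≈ 1269.7 mm → J0 = 898 × 1270 mm.
J1: ⌊1270/2⌋ × 898 = 635 × 898 mm
J2: ⌊898/2⌋ × 635 = 449 × 635 mm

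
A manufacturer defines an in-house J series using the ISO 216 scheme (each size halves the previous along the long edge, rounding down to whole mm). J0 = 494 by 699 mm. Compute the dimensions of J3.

174 × 247 mm

J1 = 349 × 494 mm (from J0 by 1 halving).
J2: ⌊494/2⌋ × 349 = 247 × 349 mm
J3: ⌊349/2⌋ × 247 = 174 × 247 mm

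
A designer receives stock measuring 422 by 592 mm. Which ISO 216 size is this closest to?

A2 (420 × 594 mm)

Aspect ratio 592/422 ≈ 1.403 — close to the ISO √2 ≈ 1.414.
In the A-series (A0 area = 1 m²): A2 = 420 × 594 mm.
Off by 4 mm total — nearest standard size.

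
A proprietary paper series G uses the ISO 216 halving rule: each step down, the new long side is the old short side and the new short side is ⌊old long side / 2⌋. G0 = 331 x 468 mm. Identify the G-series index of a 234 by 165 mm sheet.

G0: 331 × 468 mm
G1: 234 × 331 mm
G2: 165 × 234 mm
G3: 117 × 165 mm
→ matches G2.

G2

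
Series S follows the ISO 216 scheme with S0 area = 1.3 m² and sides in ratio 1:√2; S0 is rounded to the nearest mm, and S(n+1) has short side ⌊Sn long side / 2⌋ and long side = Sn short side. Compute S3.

339 × 479 mm

Let S0's short side be w mm. w · w√2 = 1.3 m² = 1,300,000 mm², so w ≈ 958.8 mm and w√2 ≈ 1355.9 mm → S0 = 959 × 1356 mm.
S1: ⌊1356/2⌋ × 959 = 678 × 959 mm
S2: ⌊959/2⌋ × 678 = 479 × 678 mm
S3: ⌊678/2⌋ × 479 = 339 × 479 mm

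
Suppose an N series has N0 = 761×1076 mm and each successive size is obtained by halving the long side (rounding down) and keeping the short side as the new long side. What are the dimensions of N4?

190 × 269 mm

N1: ⌊1076/2⌋ × 761 = 538 × 761 mm
N2: ⌊761/2⌋ × 538 = 380 × 538 mm
N3: ⌊538/2⌋ × 380 = 269 × 380 mm
N4: ⌊380/2⌋ × 269 = 190 × 269 mm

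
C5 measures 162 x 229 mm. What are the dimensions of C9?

C6: ⌊229/2⌋ × 162 = 114 × 162 mm
C7: ⌊162/2⌋ × 114 = 81 × 114 mm
C8: ⌊114/2⌋ × 81 = 57 × 81 mm
C9: ⌊81/2⌋ × 57 = 40 × 57 mm

40 × 57 mm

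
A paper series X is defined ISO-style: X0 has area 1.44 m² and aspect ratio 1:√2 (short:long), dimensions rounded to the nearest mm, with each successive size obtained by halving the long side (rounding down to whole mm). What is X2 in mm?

Let X0's short side be w mm. w · w√2 = 1.44 m² = 1,440,000 mm², so w ≈ 1009.1 mm and w√2 ≈ 1427.0 mm → X0 = 1009 × 1427 mm.
X1: ⌊1427/2⌋ × 1009 = 713 × 1009 mm
X2: ⌊1009/2⌋ × 713 = 504 × 713 mm

504 × 713 mm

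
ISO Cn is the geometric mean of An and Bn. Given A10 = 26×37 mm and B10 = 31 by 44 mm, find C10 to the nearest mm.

Short side: √(26 · 31) = √806 ≈ 28.4 → 28 mm
Long side: √(37 · 44) = √1628 ≈ 40.3 → 40 mm

28 × 40 mm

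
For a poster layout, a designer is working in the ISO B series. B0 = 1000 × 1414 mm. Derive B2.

500 × 707 mm

B1: ⌊1414/2⌋ × 1000 = 707 × 1000 mm
B2: ⌊1000/2⌋ × 707 = 500 × 707 mm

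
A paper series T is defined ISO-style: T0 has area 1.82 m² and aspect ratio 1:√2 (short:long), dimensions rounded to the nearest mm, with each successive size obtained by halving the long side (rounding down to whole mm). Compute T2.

567 × 802 mm

Let T0's short side be w mm. w · w√2 = 1.82 m² = 1,820,000 mm², so w ≈ 1134.4 mm and w√2 ≈ 1604.3 mm → T0 = 1134 × 1604 mm.
T1: ⌊1604/2⌋ × 1134 = 802 × 1134 mm
T2: ⌊1134/2⌋ × 802 = 567 × 802 mm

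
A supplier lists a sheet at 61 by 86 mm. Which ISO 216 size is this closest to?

Aspect ratio 86/61 ≈ 1.410 — close to the ISO √2 ≈ 1.414.
In the B-series (B0 = 1000 × 1414 mm): B8 = 62 × 88 mm.
Off by 3 mm total — nearest standard size.

B8 (62 × 88 mm)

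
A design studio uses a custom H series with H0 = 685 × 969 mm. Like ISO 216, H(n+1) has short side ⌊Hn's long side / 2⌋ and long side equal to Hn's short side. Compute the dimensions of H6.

H1 = 484 × 685 mm (from H0 by 1 halving).
H2: ⌊685/2⌋ × 484 = 342 × 484 mm
H3: ⌊484/2⌋ × 342 = 242 × 342 mm
H4: ⌊342/2⌋ × 242 = 171 × 242 mm
H5: ⌊242/2⌋ × 171 = 121 × 171 mm
H6: ⌊171/2⌋ × 121 = 85 × 121 mm

85 × 121 mm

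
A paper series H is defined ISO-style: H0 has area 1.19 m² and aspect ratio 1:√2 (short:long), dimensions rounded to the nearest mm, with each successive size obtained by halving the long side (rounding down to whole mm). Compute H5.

162 × 229 mm

Let H0's short side be w mm. w · w√2 = 1.19 m² = 1,190,000 mm², so w ≈ 917.3 mm and w√2 ≈ 1297.3 mm → H0 = 917 × 1297 mm.
H1: ⌊1297/2⌋ × 917 = 648 × 917 mm
H2: ⌊917/2⌋ × 648 = 458 × 648 mm
H3: ⌊648/2⌋ × 458 = 324 × 458 mm
H4: ⌊458/2⌋ × 324 = 229 × 324 mm
H5: ⌊324/2⌋ × 229 = 162 × 229 mm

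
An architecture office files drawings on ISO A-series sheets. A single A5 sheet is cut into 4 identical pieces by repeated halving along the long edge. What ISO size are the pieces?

4 = 2^2, so 2 halving steps.
A5 → A6 → … → A7 after 2 steps.

A7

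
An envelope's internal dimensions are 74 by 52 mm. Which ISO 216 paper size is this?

Aspect ratio 74/52 ≈ 1.423 — close to the ISO √2 ≈ 1.414.
In the A-series (A0 area = 1 m²): A8 = 52 × 74 mm.

A8 (52 × 74 mm)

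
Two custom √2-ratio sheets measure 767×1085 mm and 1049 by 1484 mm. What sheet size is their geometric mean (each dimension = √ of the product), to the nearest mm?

Short side: √(767 · 1049) = √804583 ≈ 897.0 → 897 mm
Long side: √(1085 · 1484) = √1610140 ≈ 1268.9 → 1269 mm

897 × 1269 mm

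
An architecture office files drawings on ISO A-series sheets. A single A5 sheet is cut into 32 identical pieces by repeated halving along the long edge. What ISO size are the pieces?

A10

32 = 2^5, so 5 halving steps.
A5 → A6 → … → A10 after 5 steps.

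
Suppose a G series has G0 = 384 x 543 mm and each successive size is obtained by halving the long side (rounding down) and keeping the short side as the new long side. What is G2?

192 × 271 mm

G1: ⌊543/2⌋ × 384 = 271 × 384 mm
G2: ⌊384/2⌋ × 271 = 192 × 271 mm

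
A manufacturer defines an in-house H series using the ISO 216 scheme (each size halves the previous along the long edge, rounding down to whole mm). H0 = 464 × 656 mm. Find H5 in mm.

82 × 116 mm

H1: ⌊656/2⌋ × 464 = 328 × 464 mm
H2: ⌊464/2⌋ × 328 = 232 × 328 mm
H3: ⌊328/2⌋ × 232 = 164 × 232 mm
H4: ⌊232/2⌋ × 164 = 116 × 164 mm
H5: ⌊164/2⌋ × 116 = 82 × 116 mm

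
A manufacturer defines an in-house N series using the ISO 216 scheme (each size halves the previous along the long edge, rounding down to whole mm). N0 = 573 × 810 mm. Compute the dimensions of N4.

N1 = 405 × 573 mm (from N0 by 1 halving).
N2: ⌊573/2⌋ × 405 = 286 × 405 mm
N3: ⌊405/2⌋ × 286 = 202 × 286 mm
N4: ⌊286/2⌋ × 202 = 143 × 202 mm

143 × 202 mm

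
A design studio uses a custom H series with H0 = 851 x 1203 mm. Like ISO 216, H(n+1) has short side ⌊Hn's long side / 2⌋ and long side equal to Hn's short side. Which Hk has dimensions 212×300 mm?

H0: 851 × 1203 mm
H1: 601 × 851 mm
H2: 425 × 601 mm
H3: 300 × 425 mm
H4: 212 × 300 mm
H5: 150 × 212 mm
→ matches H4.

H4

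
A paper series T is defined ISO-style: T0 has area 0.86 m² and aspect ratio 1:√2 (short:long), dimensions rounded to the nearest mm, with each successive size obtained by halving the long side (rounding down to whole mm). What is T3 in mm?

275 × 390 mm

Let T0's short side be w mm. w · w√2 = 0.86 m² = 860,000 mm², so w ≈ 779.8 mm and w√2 ≈ 1102.8 mm → T0 = 780 × 1103 mm.
T1: ⌊1103/2⌋ × 780 = 551 × 780 mm
T2: ⌊780/2⌋ × 551 = 390 × 551 mm
T3: ⌊551/2⌋ × 390 = 275 × 390 mm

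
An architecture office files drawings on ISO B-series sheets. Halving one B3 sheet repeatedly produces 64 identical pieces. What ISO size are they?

64 = 2^6, so 6 halving steps.
B3 → B4 → … → B9 after 6 steps.

B9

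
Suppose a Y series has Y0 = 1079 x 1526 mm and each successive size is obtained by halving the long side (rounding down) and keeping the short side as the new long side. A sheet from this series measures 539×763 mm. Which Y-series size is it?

Y0: 1079 × 1526 mm
Y1: 763 × 1079 mm
Y2: 539 × 763 mm
Y3: 381 × 539 mm
→ matches Y2.

Y2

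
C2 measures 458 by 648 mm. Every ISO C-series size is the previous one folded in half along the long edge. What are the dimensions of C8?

C3: ⌊648/2⌋ × 458 = 324 × 458 mm
C4: ⌊458/2⌋ × 324 = 229 × 324 mm
C5: ⌊324/2⌋ × 229 = 162 × 229 mm
C6: ⌊229/2⌋ × 162 = 114 × 162 mm
C7: ⌊162/2⌋ × 114 = 81 × 114 mm
C8: ⌊114/2⌋ × 81 = 57 × 81 mm

57 × 81 mm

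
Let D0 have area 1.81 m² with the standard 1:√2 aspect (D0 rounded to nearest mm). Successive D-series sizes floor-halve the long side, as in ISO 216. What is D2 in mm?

Let D0's short side be w mm. w · w√2 = 1.81 m² = 1,810,000 mm², so w ≈ 1131.3 mm and w√2 ≈ 1599.9 mm → D0 = 1131 × 1600 mm.
D1: ⌊1600/2⌋ × 1131 = 800 × 1131 mm
D2: ⌊1131/2⌋ × 800 = 565 × 800 mm

565 × 800 mm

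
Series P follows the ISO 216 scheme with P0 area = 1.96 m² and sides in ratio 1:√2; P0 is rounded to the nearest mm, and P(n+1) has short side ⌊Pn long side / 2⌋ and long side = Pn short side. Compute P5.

Let P0's short side be w mm. w · w√2 = 1.96 m² = 1,960,000 mm², so w ≈ 1177.3 mm and w√2 ≈ 1664.9 mm → P0 = 1177 × 1665 mm.
P1: ⌊1665/2⌋ × 1177 = 832 × 1177 mm
P2: ⌊1177/2⌋ × 832 = 588 × 832 mm
P3: ⌊832/2⌋ × 588 = 416 × 588 mm
P4: ⌊588/2⌋ × 416 = 294 × 416 mm
P5: ⌊416/2⌋ × 294 = 208 × 294 mm

208 × 294 mm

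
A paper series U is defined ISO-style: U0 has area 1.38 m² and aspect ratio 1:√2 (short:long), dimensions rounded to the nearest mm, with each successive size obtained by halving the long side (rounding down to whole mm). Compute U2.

494 × 698 mm

Let U0's short side be w mm. w · w√2 = 1.38 m² = 1,380,000 mm², so w ≈ 987.8 mm and w√2 ≈ 1397.0 mm → U0 = 988 × 1397 mm.
U1: ⌊1397/2⌋ × 988 = 698 × 988 mm
U2: ⌊988/2⌋ × 698 = 494 × 698 mm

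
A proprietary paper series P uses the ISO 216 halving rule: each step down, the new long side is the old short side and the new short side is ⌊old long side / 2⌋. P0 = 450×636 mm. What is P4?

P1: ⌊636/2⌋ × 450 = 318 × 450 mm
P2: ⌊450/2⌋ × 318 = 225 × 318 mm
P3: ⌊318/2⌋ × 225 = 159 × 225 mm
P4: ⌊225/2⌋ × 159 = 112 × 159 mm

112 × 159 mm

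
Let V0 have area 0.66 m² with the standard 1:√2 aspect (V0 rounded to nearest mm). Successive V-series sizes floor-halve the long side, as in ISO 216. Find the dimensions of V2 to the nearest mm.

Let V0's short side be w mm. w · w√2 = 0.66 m² = 660,000 mm², so w ≈ 683.1 mm and w√2 ≈ 966.1 mm → V0 = 683 × 966 mm.
V1: ⌊966/2⌋ × 683 = 483 × 683 mm
V2: ⌊683/2⌋ × 483 = 341 × 483 mm

341 × 483 mm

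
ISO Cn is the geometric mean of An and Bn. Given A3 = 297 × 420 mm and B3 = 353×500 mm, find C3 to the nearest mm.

324 × 458 mm

Short side: √(297 · 353) = √104841 ≈ 323.8 → 324 mm
Long side: √(420 · 500) = √210000 ≈ 458.3 → 458 mm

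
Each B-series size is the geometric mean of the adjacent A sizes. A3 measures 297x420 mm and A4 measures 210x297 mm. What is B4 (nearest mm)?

Short side: √(297 · 210) = √62370 ≈ 249.7 → 250 mm
Long side: √(420 · 297) = √124740 ≈ 353.2 → 353 mm

250 × 353 mm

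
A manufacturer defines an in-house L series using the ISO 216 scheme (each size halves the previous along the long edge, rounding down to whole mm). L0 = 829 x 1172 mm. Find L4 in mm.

207 × 293 mm

L1 = 586 × 829 mm (from L0 by 1 halving).
L2: ⌊829/2⌋ × 586 = 414 × 586 mm
L3: ⌊586/2⌋ × 414 = 293 × 414 mm
L4: ⌊414/2⌋ × 293 = 207 × 293 mm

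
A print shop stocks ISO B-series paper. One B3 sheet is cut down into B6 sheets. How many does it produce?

8

Each ISO step halves the sheet: 1 × B3 → 2 × B4 → 4 × B5 → 8 × B6
From B3 to B6 is 3 halving steps: 2^3 = 8.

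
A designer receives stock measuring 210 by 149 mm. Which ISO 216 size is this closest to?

A5 (148 × 210 mm)

Aspect ratio 210/149 ≈ 1.409 — close to the ISO √2 ≈ 1.414.
In the A-series (A0 area = 1 m²): A5 = 148 × 210 mm.
Off by 1 mm total — nearest standard size.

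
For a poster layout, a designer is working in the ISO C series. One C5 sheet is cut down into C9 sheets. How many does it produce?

Each ISO step halves the sheet: 1 × C5 → 2 × C6 → 4 × C7 → 8 × C8 → …
From C5 to C9 is 4 halving steps: 2^4 = 16.

16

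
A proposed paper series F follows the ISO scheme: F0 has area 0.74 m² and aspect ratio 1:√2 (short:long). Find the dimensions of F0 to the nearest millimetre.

723 × 1023 mm

Let the short side be w mm. Then w · w√2 = 0.74 m² = 740,000 mm².
w² = 740,000/√2, so w ≈ 723.4 mm; long side = w√2 ≈ 1023.0 mm.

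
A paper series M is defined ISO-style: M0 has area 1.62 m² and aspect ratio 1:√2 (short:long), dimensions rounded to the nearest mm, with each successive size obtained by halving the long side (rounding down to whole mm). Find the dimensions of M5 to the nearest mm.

Let M0's short side be w mm. w · w√2 = 1.62 m² = 1,620,000 mm², so w ≈ 1070.3 mm and w√2 ≈ 1513.6 mm → M0 = 1070 × 1514 mm.
M1: ⌊1514/2⌋ × 1070 = 757 × 1070 mm
M2: ⌊1070/2⌋ × 757 = 535 × 757 mm
M3: ⌊757/2⌋ × 535 = 378 × 535 mm
M4: ⌊535/2⌋ × 378 = 267 × 378 mm
M5: ⌊378/2⌋ × 267 = 189 × 267 mm

189 × 267 mm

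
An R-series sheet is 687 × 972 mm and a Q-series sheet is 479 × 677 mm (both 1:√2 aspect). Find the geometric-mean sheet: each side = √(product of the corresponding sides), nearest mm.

Short side: √(687 · 479) = √329073 ≈ 573.6 → 574 mm
Long side: √(972 · 677) = √658044 ≈ 811.2 → 811 mm

574 × 811 mm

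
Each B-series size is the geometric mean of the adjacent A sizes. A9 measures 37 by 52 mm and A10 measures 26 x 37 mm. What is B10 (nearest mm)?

Short side: √(37 · 26) = √962 ≈ 31.0 → 31 mm
Long side: √(52 · 37) = √1924 ≈ 43.9 → 44 mm

31 × 44 mm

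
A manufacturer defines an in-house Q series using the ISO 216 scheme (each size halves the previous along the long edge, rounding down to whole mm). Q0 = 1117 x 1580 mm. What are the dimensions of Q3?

395 × 558 mm

Q1: ⌊1580/2⌋ × 1117 = 790 × 1117 mm
Q2: ⌊1117/2⌋ × 790 = 558 × 790 mm
Q3: ⌊790/2⌋ × 558 = 395 × 558 mm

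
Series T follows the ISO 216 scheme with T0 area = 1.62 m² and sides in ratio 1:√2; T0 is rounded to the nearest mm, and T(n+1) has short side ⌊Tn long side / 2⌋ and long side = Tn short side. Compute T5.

189 × 267 mm

Let T0's short side be w mm. w · w√2 = 1.62 m² = 1,620,000 mm², so w ≈ 1070.3 mm and w√2 ≈ 1513.6 mm → T0 = 1070 × 1514 mm.
T1: ⌊1514/2⌋ × 1070 = 757 × 1070 mm
T2: ⌊1070/2⌋ × 757 = 535 × 757 mm
T3: ⌊757/2⌋ × 535 = 378 × 535 mm
T4: ⌊535/2⌋ × 378 = 267 × 378 mm
T5: ⌊378/2⌋ × 267 = 189 × 267 mm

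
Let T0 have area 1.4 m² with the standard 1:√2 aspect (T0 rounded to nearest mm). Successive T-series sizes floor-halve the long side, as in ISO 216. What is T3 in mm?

351 × 497 mm

Let T0's short side be w mm. w · w√2 = 1.4 m² = 1,400,000 mm², so w ≈ 995.0 mm and w√2 ≈ 1407.1 mm → T0 = 995 × 1407 mm.
T1: ⌊1407/2⌋ × 995 = 703 × 995 mm
T2: ⌊995/2⌋ × 703 = 497 × 703 mm
T3: ⌊703/2⌋ × 497 = 351 × 497 mm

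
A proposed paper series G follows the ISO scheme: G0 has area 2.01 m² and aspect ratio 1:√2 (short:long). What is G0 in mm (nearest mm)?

Let the short side be w mm. Then w · w√2 = 2.01 m² = 2,010,000 mm².
w² = 2,010,000/√2, so w ≈ 1192.2 mm; long side = w√2 ≈ 1686.0 mm.

1192 × 1686 mm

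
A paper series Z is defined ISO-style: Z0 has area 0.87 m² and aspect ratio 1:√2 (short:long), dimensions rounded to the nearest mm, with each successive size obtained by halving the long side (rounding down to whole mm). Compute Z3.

277 × 392 mm

Let Z0's short side be w mm. w · w√2 = 0.87 m² = 870,000 mm², so w ≈ 784.3 mm and w√2 ≈ 1109.2 mm → Z0 = 784 × 1109 mm.
Z1: ⌊1109/2⌋ × 784 = 554 × 784 mm
Z2: ⌊784/2⌋ × 554 = 392 × 554 mm
Z3: ⌊554/2⌋ × 392 = 277 × 392 mm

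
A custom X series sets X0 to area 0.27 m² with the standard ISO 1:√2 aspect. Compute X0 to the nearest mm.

Let the short side be w mm. Then w · w√2 = 0.27 m² = 270,000 mm².
w² = 270,000/√2, so w ≈ 436.9 mm; long side = w√2 ≈ 617.9 mm.

437 × 618 mm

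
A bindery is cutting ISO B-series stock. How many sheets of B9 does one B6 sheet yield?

B6 = 125 × 176 mm; B9 = 44 × 62 mm.
Each halving step doubles the count; 3 steps from B6 to B9.
2^3 = 8.

8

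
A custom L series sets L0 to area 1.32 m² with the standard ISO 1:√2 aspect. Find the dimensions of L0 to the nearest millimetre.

966 × 1366 mm

Let the short side be w mm. Then w · w√2 = 1.32 m² = 1,320,000 mm².
w² = 1,320,000/√2, so w ≈ 966.1 mm; long side = w√2 ≈ 1366.3 mm.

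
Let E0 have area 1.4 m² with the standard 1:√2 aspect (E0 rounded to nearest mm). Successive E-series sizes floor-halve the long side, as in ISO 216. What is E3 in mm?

Let E0's short side be w mm. w · w√2 = 1.4 m² = 1,400,000 mm², so w ≈ 995.0 mm and w√2 ≈ 1407.1 mm → E0 = 995 × 1407 mm.
E1: ⌊1407/2⌋ × 995 = 703 × 995 mm
E2: ⌊995/2⌋ × 703 = 497 × 703 mm
E3: ⌊703/2⌋ × 497 = 351 × 497 mm

351 × 497 mm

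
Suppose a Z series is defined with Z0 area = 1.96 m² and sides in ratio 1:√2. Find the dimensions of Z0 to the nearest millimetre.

Let the short side be w mm. Then w · w√2 = 1.96 m² = 1,960,000 mm².
w² = 1,960,000/√2, so w ≈ 1177.3 mm; long side = w√2 ≈ 1664.9 mm.

1177 × 1665 mm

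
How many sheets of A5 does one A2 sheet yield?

Each ISO step halves the sheet: 1 × A2 → 2 × A3 → 4 × A4 → 8 × A5
From A2 to A5 is 3 halving steps: 2^3 = 8.

8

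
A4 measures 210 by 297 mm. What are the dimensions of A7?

74 × 105 mm

A5: ⌊297/2⌋ × 210 = 148 × 210 mm
A6: ⌊210/2⌋ × 148 = 105 × 148 mm
A7: ⌊148/2⌋ × 105 = 74 × 105 mm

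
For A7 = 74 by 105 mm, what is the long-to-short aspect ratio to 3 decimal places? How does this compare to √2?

1.419

105 / 74 = 1.419
ISO 216 targets √2 ≈ 1.414; the +0.005 deviation is from mm rounding.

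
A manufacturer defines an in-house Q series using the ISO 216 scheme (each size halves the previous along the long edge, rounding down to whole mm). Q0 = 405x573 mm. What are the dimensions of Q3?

Q1: ⌊573/2⌋ × 405 = 286 × 405 mm
Q2: ⌊405/2⌋ × 286 = 202 × 286 mm
Q3: ⌊286/2⌋ × 202 = 143 × 202 mm

143 × 202 mm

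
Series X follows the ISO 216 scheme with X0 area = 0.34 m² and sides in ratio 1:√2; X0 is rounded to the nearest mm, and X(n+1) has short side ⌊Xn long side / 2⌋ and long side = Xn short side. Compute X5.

Let X0's short side be w mm. w · w√2 = 0.34 m² = 340,000 mm², so w ≈ 490.3 mm and w√2 ≈ 693.4 mm → X0 = 490 × 693 mm.
X1: ⌊693/2⌋ × 490 = 346 × 490 mm
X2: ⌊490/2⌋ × 346 = 245 × 346 mm
X3: ⌊346/2⌋ × 245 = 173 × 245 mm
X4: ⌊245/2⌋ × 173 = 122 × 173 mm
X5: ⌊173/2⌋ × 122 = 86 × 122 mm

86 × 122 mm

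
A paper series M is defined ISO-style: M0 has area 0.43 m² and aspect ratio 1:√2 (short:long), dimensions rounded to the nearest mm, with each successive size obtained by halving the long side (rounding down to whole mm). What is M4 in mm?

137 × 195 mm

Let M0's short side be w mm. w · w√2 = 0.43 m² = 430,000 mm², so w ≈ 551.4 mm and w√2 ≈ 779.8 mm → M0 = 551 × 780 mm.
M1: ⌊780/2⌋ × 551 = 390 × 551 mm
M2: ⌊551/2⌋ × 390 = 275 × 390 mm
M3: ⌊390/2⌋ × 275 = 195 × 275 mm
M4: ⌊275/2⌋ × 195 = 137 × 195 mm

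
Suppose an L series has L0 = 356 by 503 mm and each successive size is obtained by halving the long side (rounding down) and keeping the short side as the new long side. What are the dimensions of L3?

L1: ⌊503/2⌋ × 356 = 251 × 356 mm
L2: ⌊356/2⌋ × 251 = 178 × 251 mm
L3: ⌊251/2⌋ × 178 = 125 × 178 mm

125 × 178 mm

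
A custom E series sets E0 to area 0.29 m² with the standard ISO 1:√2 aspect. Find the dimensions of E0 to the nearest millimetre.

Let the short side be w mm. Then w · w√2 = 0.29 m² = 290,000 mm².
w² = 290,000/√2, so w ≈ 452.8 mm; long side = w√2 ≈ 640.4 mm.

453 × 640 mm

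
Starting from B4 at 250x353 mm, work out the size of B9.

44 × 62 mm

B5: ⌊353/2⌋ × 250 = 176 × 250 mm
B6: ⌊250/2⌋ × 176 = 125 × 176 mm
B7: ⌊176/2⌋ × 125 = 88 × 125 mm
B8: ⌊125/2⌋ × 88 = 62 × 88 mm
B9: ⌊88/2⌋ × 62 = 44 × 62 mm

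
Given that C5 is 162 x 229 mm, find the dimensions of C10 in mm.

28 × 40 mm

C6: ⌊229/2⌋ × 162 = 114 × 162 mm
C7: ⌊162/2⌋ × 114 = 81 × 114 mm
C8: ⌊114/2⌋ × 81 = 57 × 81 mm
C9: ⌊81/2⌋ × 57 = 40 × 57 mm
C10: ⌊57/2⌋ × 40 = 28 × 40 mm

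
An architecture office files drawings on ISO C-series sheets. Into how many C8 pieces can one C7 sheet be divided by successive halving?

Each ISO step halves the sheet: 1 × C7 → 2 × C8
From C7 to C8 is 1 halving step: 2^1 = 2.

2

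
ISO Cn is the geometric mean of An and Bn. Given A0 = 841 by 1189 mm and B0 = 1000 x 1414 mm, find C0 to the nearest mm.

917 × 1297 mm

Short side: √(841 · 1000) = √841000 ≈ 917.1 → 917 mm
Long side: √(1189 · 1414) = √1681246 ≈ 1296.6 → 1297 mm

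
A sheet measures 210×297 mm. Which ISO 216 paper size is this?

A4 (210 × 297 mm)

Aspect ratio 297/210 ≈ 1.414 — close to the ISO √2 ≈ 1.414.
In the A-series (A0 area = 1 m²): A4 = 210 × 297 mm.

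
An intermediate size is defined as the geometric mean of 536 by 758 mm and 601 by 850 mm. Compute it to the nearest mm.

Short side: √(536 · 601) = √322136 ≈ 567.6 → 568 mm
Long side: √(758 · 850) = √644300 ≈ 802.7 → 803 mm

568 × 803 mm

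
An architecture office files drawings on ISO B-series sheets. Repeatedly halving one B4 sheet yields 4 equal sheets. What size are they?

4 = 2^2, so 2 halving steps.
B4 → B5 → … → B6 after 2 steps.

B6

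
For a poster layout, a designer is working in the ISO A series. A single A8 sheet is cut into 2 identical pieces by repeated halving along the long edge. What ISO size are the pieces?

A9

2 = 2^1, so 1 halving step.
A8 → A9 → … → A9 after 1 step.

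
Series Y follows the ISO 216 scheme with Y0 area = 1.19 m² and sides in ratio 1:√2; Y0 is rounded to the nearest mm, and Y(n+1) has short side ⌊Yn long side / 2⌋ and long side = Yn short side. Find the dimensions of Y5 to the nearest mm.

Let Y0's short side be w mm. w · w√2 = 1.19 m² = 1,190,000 mm², so w ≈ 917.3 mm and w√2 ≈ 1297.3 mm → Y0 = 917 × 1297 mm.
Y1: ⌊1297/2⌋ × 917 = 648 × 917 mm
Y2: ⌊917/2⌋ × 648 = 458 × 648 mm
Y3: ⌊648/2⌋ × 458 = 324 × 458 mm
Y4: ⌊458/2⌋ × 324 = 229 × 324 mm
Y5: ⌊324/2⌋ × 229 = 162 × 229 mm

162 × 229 mm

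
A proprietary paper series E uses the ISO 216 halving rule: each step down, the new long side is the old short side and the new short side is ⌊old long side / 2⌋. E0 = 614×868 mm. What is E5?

E1: ⌊868/2⌋ × 614 = 434 × 614 mm
E2: ⌊614/2⌋ × 434 = 307 × 434 mm
E3: ⌊434/2⌋ × 307 = 217 × 307 mm
E4: ⌊307/2⌋ × 217 = 153 × 217 mm
E5: ⌊217/2⌋ × 153 = 108 × 153 mm

108 × 153 mm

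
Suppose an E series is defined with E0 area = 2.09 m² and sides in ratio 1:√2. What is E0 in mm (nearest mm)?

1216 × 1719 mm

Let the short side be w mm. Then w · w√2 = 2.09 m² = 2,090,000 mm².
w² = 2,090,000/√2, so w ≈ 1215.7 mm; long side = w√2 ≈ 1719.2 mm.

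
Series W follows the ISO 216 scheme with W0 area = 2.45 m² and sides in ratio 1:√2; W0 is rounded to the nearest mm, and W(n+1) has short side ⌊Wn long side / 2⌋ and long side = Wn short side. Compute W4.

Let W0's short side be w mm. w · w√2 = 2.45 m² = 2,450,000 mm², so w ≈ 1316.2 mm and w√2 ≈ 1861.4 mm → W0 = 1316 × 1861 mm.
W1: ⌊1861/2⌋ × 1316 = 930 × 1316 mm
W2: ⌊1316/2⌋ × 930 = 658 × 930 mm
W3: ⌊930/2⌋ × 658 = 465 × 658 mm
W4: ⌊658/2⌋ × 465 = 329 × 465 mm

329 × 465 mm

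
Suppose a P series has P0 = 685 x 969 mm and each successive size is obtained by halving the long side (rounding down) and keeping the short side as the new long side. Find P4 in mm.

P1: ⌊969/2⌋ × 685 = 484 × 685 mm
P2: ⌊685/2⌋ × 484 = 342 × 484 mm
P3: ⌊484/2⌋ × 342 = 242 × 342 mm
P4: ⌊342/2⌋ × 242 = 171 × 242 mm

171 × 242 mm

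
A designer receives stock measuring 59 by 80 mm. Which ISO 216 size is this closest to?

Aspect ratio 80/59 ≈ 1.356 (ISO target is √2 ≈ 1.414).
In the C-series (envelope sizes, between A and B): C8 = 57 × 81 mm.
Off by 3 mm total — nearest standard size.

C8 (57 × 81 mm)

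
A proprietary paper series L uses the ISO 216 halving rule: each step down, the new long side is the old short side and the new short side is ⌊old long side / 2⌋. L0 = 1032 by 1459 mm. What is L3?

364 × 516 mm

L1: ⌊1459/2⌋ × 1032 = 729 × 1032 mm
L2: ⌊1032/2⌋ × 729 = 516 × 729 mm
L3: ⌊729/2⌋ × 516 = 364 × 516 mm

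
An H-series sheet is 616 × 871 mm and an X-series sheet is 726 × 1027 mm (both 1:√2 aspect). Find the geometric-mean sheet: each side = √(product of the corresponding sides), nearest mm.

Short side: √(616 · 726) = √447216 ≈ 668.7 → 669 mm
Long side: √(871 · 1027) = √894517 ≈ 945.8 → 946 mm

669 × 946 mm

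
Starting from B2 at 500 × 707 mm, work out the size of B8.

62 × 88 mm

B3: ⌊707/2⌋ × 500 = 353 × 500 mm
B4: ⌊500/2⌋ × 353 = 250 × 353 mm
B5: ⌊353/2⌋ × 250 = 176 × 250 mm
B6: ⌊250/2⌋ × 176 = 125 × 176 mm
B7: ⌊176/2⌋ × 125 = 88 × 125 mm
B8: ⌊125/2⌋ × 88 = 62 × 88 mm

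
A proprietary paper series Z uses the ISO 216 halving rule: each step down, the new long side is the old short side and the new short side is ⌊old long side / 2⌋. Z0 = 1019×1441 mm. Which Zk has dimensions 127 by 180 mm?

Z0: 1019 × 1441 mm
Z1: 720 × 1019 mm
Z2: 509 × 720 mm
Z3: 360 × 509 mm
Z4: 254 × 360 mm
Z5: 180 × 254 mm
Z6: 127 × 180 mm
Z7: 90 × 127 mm
→ matches Z6.

Z6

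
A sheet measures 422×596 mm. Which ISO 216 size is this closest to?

Aspect ratio 596/422 ≈ 1.412 — close to the ISO √2 ≈ 1.414.
In the A-series (A0 area = 1 m²): A2 = 420 × 594 mm.
Off by 4 mm total — nearest standard size.

A2 (420 × 594 mm)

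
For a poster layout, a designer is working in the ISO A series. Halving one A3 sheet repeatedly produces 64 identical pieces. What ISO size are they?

A9

64 = 2^6, so 6 halving steps.
A3 → A4 → … → A9 after 6 steps.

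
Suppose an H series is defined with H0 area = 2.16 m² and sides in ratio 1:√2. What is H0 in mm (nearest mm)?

Let the short side be w mm. Then w · w√2 = 2.16 m² = 2,160,000 mm².
w² = 2,160,000/√2, so w ≈ 1235.9 mm; long side = w√2 ≈ 1747.8 mm.

1236 × 1748 mm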